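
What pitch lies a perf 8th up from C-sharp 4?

C-sharp 5

The letter stays C (same as the start), shifted an octave up.
A perfect octave spans 12 semitones, so from C#4 the target pitch is C#5.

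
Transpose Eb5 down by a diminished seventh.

F#4

Seven letter names down from E: F.
A diminished seventh spans 9 semitones, so from Eb5 the target pitch is F#4.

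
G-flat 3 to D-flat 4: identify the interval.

G to D spans five letter names (G-A-B-C-D): a fifth.
The perfect fifth spans 7 semitones, and Gb3 to Db4 is exactly 7 semitones — so this is a perfect fifth.

perfect 5th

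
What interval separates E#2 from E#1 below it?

Descending from E#2 to E#1 is the same interval as ascending E#1 to E#2.
E to E is the same letter name, plus an octave — that makes it an octave of some quality.
E#1 to E#2 is 12 semitones, matching the perfect octave exactly, so the quality is perfect.

P8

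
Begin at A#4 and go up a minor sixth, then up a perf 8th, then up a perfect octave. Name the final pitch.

A minor sixth up from A#4 is F#5.
F#5 up a perfect octave → F#6 (12 semitones).
F#6 up a perfect octave → F#7 (12 semitones).

F#7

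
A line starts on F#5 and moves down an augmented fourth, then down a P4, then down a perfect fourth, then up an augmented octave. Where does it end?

F#5 down an augmented fourth → C5 (6 semitones).
A perfect fourth down from C5 is G4.
Down a perfect fourth from G4: D4 (5 semitones down).
An augmented octave up from D4 is D#5.

D#5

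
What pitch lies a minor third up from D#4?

Three letter names up from D: F.
A minor third spans 3 semitones, so from D#4 the target pitch is F#4.

F#4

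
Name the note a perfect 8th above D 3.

D 4

An octave keeps the letter name D, an octave up from D.
A perfect octave spans 12 semitones, so from D3 the target pitch is D4.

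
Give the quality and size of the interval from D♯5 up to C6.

D to C spans seven letter names (D-E-F-G-A-B-C), so the interval is some kind of seventh.
D#5 to C6 spans 9 semitones — two semitones narrower than the major seventh (11) — giving a diminished seventh.

d7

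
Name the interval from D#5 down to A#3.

Descending from D#5 to A#3 is the same interval as ascending A#3 to D#5.
A to D spans four letter names (A-B-C-D), plus an octave: an eleventh.
A#3 to D#5 is 17 semitones, matching the perfect eleventh exactly, so the quality is perfect.
(Equivalently, a compound perfect fourth: a perfect fourth plus an octave.)

P11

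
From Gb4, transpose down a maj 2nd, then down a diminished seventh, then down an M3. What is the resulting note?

Eb3

Down a major second from Gb4: Fb4 (2 semitones down).
A diminished seventh down from Fb4 is G3.
Down a major third from G3: Eb3 (4 semitones down).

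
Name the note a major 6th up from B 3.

The sixth takes the letter from B up to G.
Moving 9 semitones up from B3 (the size of a major sixth) reaches G#4.

G sharp 4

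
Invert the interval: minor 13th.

First reduce the compound minor thirteenth to its simple form, a minor sixth.
The rule of nine gives the new number: 9 − 6 = 3, so a sixth becomes a third.
And minor becomes major under inversion, so we get a major third.

M3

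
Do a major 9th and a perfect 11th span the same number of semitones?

A major ninth spans 14 semitones; a perfect eleventh spans 17 semitones. They differ by 3.

No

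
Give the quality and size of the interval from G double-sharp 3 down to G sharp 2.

Descending from G##3 to G#2 is the same interval as ascending G#2 to G##3.
G to G is the same letter name, plus an octave, so the interval is some kind of octave.
G#2 to G##3 spans 13 semitones — one semitone wider than the perfect octave (12) — giving an augmented octave.

A8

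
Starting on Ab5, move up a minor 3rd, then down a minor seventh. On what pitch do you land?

Db5

A minor third up from Ab5 is Cb6.
Cb6 down a minor seventh → Db5 (10 semitones).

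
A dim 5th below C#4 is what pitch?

Five letter names down from C: F.
A diminished fifth spans 6 semitones, so from C#4 the target pitch is F##3.

F##3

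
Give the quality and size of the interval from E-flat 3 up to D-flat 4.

E to D spans seven letter names (E-F-G-A-B-C-D): a seventh.
At 10 semitones, Eb3→Db4 falls one short of a major seventh: minor.

m7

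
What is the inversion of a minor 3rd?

Interval numbers invert to sum to nine: 3 + 6 = 9, so a third inverts to a sixth.
The quality also flips — minor becomes major — giving a major sixth.

M6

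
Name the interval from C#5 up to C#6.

C to C is the same letter name, plus an octave: an octave.
Counting semitones, C#5→C#6 is 12, which is the perfect octave.

perfect 8th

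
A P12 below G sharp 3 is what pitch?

C sharp 2

Five letters down from G (plus an octave) reaches C.
A perfect twelfth is 19 semitones; 19 semitones down from G#3 gives C#2.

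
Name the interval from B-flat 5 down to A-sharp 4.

Descending from Bb5 to A#4 is the same interval as ascending A#4 to Bb5.
A to B spans two letter names (A-B), plus an octave, so the interval is some kind of ninth.
The major ninth is 14 semitones; here we have 12, two semitones narrower: diminished.

d9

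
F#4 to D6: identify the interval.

minor 13th

F to D spans six letter names (F-G-A-B-C-D), plus an octave: a thirteenth.
At 20 semitones, F#4→D6 falls one short of a major thirteenth: minor.
(Equivalently, a compound minor sixth: a minor sixth plus an octave.)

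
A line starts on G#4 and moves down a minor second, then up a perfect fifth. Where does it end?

C##5

Down a minor second from G#4: F##4 (1 semitone down).
Up a perfect fifth from F##4: C##5 (7 semitones up).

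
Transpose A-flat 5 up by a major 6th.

F 6

Six letter names up from A: F.
A major sixth is 9 semitones; 9 semitones up from Ab5 gives F6.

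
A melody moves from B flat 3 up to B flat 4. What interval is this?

B to B is the same letter name, plus an octave: an octave.
Counting semitones, Bb3→Bb4 is 12, which is the perfect octave.

perfect 8th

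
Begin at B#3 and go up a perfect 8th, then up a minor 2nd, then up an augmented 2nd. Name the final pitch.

B#3 up a perfect octave → B#4 (12 semitones).
B#4 up a minor second → C#5 (1 semitone).
Up an augmented second from C#5: D##5 (3 semitones up).

D##5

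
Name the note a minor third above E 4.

Three letter names up from E: G.
A minor third spans 3 semitones, so from E4 the target pitch is G4.

G 4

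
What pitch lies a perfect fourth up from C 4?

The fourth takes the letter from C up to F.
A perfect fourth spans 5 semitones, so from C4 the target pitch is F4.

F 4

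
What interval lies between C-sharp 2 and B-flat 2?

C to B spans seven letter names (C-D-E-F-G-A-B), so the interval is some kind of seventh.
The major seventh is 11 semitones; here we have 9, two semitones narrower: diminished.

d7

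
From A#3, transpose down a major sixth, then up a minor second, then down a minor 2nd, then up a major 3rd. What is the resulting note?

E#3

A#3 down a major sixth → C#3 (9 semitones).
A minor second up from C#3 is D3.
A minor second down from D3 is C#3.
A major third up from C#3 is E#3.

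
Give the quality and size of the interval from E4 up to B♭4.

diminished fifth

E to B spans five letter names (E-F-G-A-B), so the interval is some kind of fifth.
A perfect fifth would be 7 semitones; E4 to Bb4 is 6, one semitone narrower, so the interval is diminished.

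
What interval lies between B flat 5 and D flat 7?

minor tenth

B to D spans three letter names (B-C-D), plus an octave: a tenth.
Bb5 to Db7 is 15 semitones, a half step short of the major tenth (16), so this is minor.
(Equivalently, a compound minor third: a minor third plus an octave.)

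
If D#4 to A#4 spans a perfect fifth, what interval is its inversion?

P4

The rule of nine gives the new number: 9 − 5 = 4, so a fifth becomes a fourth.
Quality inverts too: perfect stays perfect. That makes the inversion a perfect fourth.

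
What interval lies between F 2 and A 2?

major 3rd

F to A spans three letter names (F-G-A): a third.
Counting semitones, F2→A2 is 4, which is the major third.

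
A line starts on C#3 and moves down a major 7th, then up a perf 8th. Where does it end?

D3

A major seventh down from C#3 is D2.
Up a perfect octave from D2: D3 (12 semitones up).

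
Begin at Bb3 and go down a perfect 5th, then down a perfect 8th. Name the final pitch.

Bb3 down a perfect fifth → Eb3 (7 semitones).
Eb3 down a perfect octave → Eb2 (12 semitones).

Eb2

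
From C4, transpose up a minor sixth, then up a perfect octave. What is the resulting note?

Ab5

Up a minor sixth from C4: Ab4 (8 semitones up).
Up a perfect octave from Ab4: Ab5 (12 semitones up).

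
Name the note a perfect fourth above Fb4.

Bbb4

The fourth takes the letter from F up to B.
A perfect fourth spans 5 semitones, so from Fb4 the target pitch is Bbb4.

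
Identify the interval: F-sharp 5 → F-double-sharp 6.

F to F is the same letter name, plus an octave: an octave.
F#5 to F##6 spans 13 semitones — one semitone wider than the perfect octave (12) — giving an augmented octave.

augmented 8th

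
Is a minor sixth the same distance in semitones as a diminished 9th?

A minor sixth spans 8 semitones; a diminished ninth spans 12 semitones. They differ by 4.

No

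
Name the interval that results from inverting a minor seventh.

The rule of nine gives the new number: 9 − 7 = 2, so a seventh becomes a second.
And minor becomes major under inversion, so we get a major second.

M2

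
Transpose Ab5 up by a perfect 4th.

Counting four letter names up from A lands on D.
Moving 5 semitones up from Ab5 (the size of a perfect fourth) reaches Db6.

Db6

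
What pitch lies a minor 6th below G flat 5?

B flat 4

Six letter names down from G: B.
Moving 8 semitones down from Gb5 (the size of a minor sixth) reaches Bb4.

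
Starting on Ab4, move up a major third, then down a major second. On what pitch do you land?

Bb4

A major third up from Ab4 is C5.
C5 down a major second → Bb4 (2 semitones).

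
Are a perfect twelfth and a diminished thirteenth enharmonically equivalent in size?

Both span 19 semitones: a perfect twelfth and a diminished thirteenth are the same chromatic distance.

Yes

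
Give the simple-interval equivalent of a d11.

Take out an octave (7 from the number): 11 − 7 = 4.
That makes a diminished eleventh a compound diminished fourth — an octave plus a diminished fourth.

diminished fourth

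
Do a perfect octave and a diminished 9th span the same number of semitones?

Yes

A perfect octave = 12 semitones = a diminished ninth; enharmonically equal.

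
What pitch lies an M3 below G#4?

E4

Counting three letter names down from G lands on E.
A major third is 4 semitones; 4 semitones down from G#4 gives E4.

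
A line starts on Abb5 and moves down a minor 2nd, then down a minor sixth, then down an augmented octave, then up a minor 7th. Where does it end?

Down a minor second from Abb5: Gb5 (1 semitone down).
Down a minor sixth from Gb5: Bb4 (8 semitones down).
Bb4 down an augmented octave → Bbb3 (13 semitones).
A minor seventh up from Bbb3 is Abb4.

Abb4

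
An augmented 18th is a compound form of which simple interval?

A4

Take out 2 octaves (14 from the number): 18 − 14 = 4.
That makes an augmented eighteenth a compound augmented fourth — 2 octaves plus an augmented fourth.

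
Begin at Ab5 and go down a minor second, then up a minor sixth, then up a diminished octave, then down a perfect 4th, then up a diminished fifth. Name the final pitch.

A minor second down from Ab5 is G5.
G5 up a minor sixth → Eb6 (8 semitones).
A diminished octave up from Eb6 is Ebb7.
A perfect fourth down from Ebb7 is Bbb6.
A diminished fifth up from Bbb6 is Fbb7.

Fbb7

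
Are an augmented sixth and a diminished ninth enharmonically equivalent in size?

An augmented sixth is 10 semitones but a diminished ninth is 12 semitones — different sizes.

No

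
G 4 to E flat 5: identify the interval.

G to E spans six letter names (G-A-B-C-D-E), so the interval is some kind of sixth.
At 8 semitones, G4→Eb5 falls one short of a major sixth: minor.

minor sixth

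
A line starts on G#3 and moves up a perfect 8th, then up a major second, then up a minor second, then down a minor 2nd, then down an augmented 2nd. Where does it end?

Up a perfect octave from G#3: G#4 (12 semitones up).
Up a major second from G#4: A#4 (2 semitones up).
A minor second up from A#4 is B4.
A minor second down from B4 is A#4.
A#4 down an augmented second → G4 (3 semitones).

G4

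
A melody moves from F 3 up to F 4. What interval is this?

F to F is the same letter name, plus an octave — that makes it an octave of some quality.
Counting semitones, F3→F4 is 12, which is the perfect octave.

P8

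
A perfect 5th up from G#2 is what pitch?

D#3

Counting five letter names up from G lands on D.
A perfect fifth spans 7 semitones, so from G#2 the target pitch is D#3.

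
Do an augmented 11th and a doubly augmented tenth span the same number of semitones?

An augmented eleventh spans 18 semitones, and a doubly augmented tenth also spans 18 semitones — they're enharmonic.

Yes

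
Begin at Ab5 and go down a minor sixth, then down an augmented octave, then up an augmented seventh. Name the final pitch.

A minor sixth down from Ab5 is C5.
An augmented octave down from C5 is Cb4.
Up an augmented seventh from Cb4: B4 (12 semitones up).

B4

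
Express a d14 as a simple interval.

Take out an octave (7 from the number): 14 − 7 = 7.
Quality carries through unchanged, so the simple form is a diminished seventh.

diminished seventh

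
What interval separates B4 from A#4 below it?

Descending from B4 to A#4 is the same interval as ascending A#4 to B4.
A to B spans two letter names (A-B) — that makes it a second of some quality.
A#4 to B4 is 1 semitone, a half step short of the major second (2), so this is minor.

minor second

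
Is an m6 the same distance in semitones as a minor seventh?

No

A minor sixth is 8 semitones but a minor seventh is 10 semitones — different sizes.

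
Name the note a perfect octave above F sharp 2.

An octave keeps the letter name F, an octave up from F.
A perfect octave spans 12 semitones, so from F#2 the target pitch is F#3.

F sharp 3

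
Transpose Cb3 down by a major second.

Bbb2

Two letter names down from C: B.
A major second is 2 semitones; 2 semitones down from Cb3 gives Bbb2.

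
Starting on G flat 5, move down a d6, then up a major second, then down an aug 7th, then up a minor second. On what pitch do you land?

A diminished sixth down from Gb5 is B4.
Up a major second from B4: C#5 (2 semitones up).
An augmented seventh down from C#5 is Db4.
A minor second up from Db4 is Ebb4.

E double-flat 4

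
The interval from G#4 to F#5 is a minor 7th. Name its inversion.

major second

Inverted interval numbers add to nine, so a seventh pairs with a second (7 + 2 = 9).
Quality inverts too: minor becomes major. That makes the inversion a major second.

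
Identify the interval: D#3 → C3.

A2

Descending from D#3 to C3 is the same interval as ascending C3 to D#3.
C to D spans two letter names (C-D): a second.
The major second is 2 semitones; here we have 3, one semitone wider: augmented.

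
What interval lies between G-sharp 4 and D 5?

G to D spans five letter names (G-A-B-C-D) — that makes it a fifth of some quality.
A perfect fifth would be 7 semitones; G#4 to D5 is 6, one semitone narrower, so the interval is diminished.

diminished fifth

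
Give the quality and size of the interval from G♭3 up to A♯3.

G to A spans two letter names (G-A), so the interval is some kind of second.
Gb3 to A#3 spans 4 semitones — two semitones wider than the major second (2) — giving a doubly augmented second.

doubly augmented 2nd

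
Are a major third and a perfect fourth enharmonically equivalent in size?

A major third spans 4 semitones; a perfect fourth spans 5 semitones. They differ by 1.

No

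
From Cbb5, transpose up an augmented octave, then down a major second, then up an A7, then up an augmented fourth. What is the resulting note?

D#7

Up an augmented octave from Cbb5: Cb6 (13 semitones up).
Down a major second from Cb6: Bbb5 (2 semitones down).
An augmented seventh up from Bbb5 is A6.
Up an augmented fourth from A6: D#7 (6 semitones up).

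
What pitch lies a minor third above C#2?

E2

Counting three letter names up from C lands on E.
Moving 3 semitones up from C#2 (the size of a minor third) reaches E2.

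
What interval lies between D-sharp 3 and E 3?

D to E spans two letter names (D-E) — that makes it a second of some quality.
At 1 semitone, D#3→E3 falls one short of a major second: minor.

minor 2nd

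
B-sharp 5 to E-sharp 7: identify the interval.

B to E spans four letter names (B-C-D-E), plus an octave: an eleventh.
Counting semitones, B#5→E#7 is 17, which is the perfect eleventh.
(Equivalently, a compound perfect fourth: a perfect fourth plus an octave.)

perfect eleventh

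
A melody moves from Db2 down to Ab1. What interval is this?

Descending from Db2 to Ab1 is the same interval as ascending Ab1 to Db2.
A to D spans four letter names (A-B-C-D) — that makes it a fourth of some quality.
Ab1 to Db2 is 5 semitones, matching the perfect fourth exactly, so the quality is perfect.

P4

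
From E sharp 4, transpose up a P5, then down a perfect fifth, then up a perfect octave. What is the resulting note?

A perfect fifth up from E#4 is B#4.
Down a perfect fifth from B#4: E#4 (7 semitones down).
A perfect octave up from E#4 is E#5.

E sharp 5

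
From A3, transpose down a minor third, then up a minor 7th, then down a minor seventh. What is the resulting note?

A3 down a minor third → F#3 (3 semitones).
Up a minor seventh from F#3: E4 (10 semitones up).
E4 down a minor seventh → F#3 (10 semitones).

F#3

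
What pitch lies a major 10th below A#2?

Three letters down from A (plus an octave) reaches F.
A major tenth is 16 semitones; 16 semitones down from A#2 gives F#1.

F#1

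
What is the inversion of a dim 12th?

First reduce the compound diminished twelfth to its simple form, a diminished fifth.
The rule of nine gives the new number: 9 − 5 = 4, so a fifth becomes a fourth.
And diminished becomes augmented under inversion, so we get an augmented fourth.

augmented fourth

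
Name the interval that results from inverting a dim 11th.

First reduce the compound diminished eleventh to its simple form, a diminished fourth.
The rule of nine gives the new number: 9 − 4 = 5, so a fourth becomes a fifth.
The quality also flips — diminished becomes augmented — giving an augmented fifth.

augmented 5th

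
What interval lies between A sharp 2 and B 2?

m2

A to B spans two letter names (A-B), so the interval is some kind of second.
A#2 to B2 is 1 semitone, a half step short of the major second (2), so this is minor.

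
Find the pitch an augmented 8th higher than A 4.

A sharp 5

An octave keeps the letter name A, an octave up from A.
An augmented octave is 13 semitones; 13 semitones up from A4 gives A#5.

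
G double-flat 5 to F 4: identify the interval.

Descending from Gbb5 to F4 is the same interval as ascending F4 to Gbb5.
F to G spans two letter names (F-G), plus an octave: a ninth.
The major ninth is 14 semitones; here we have 12, two semitones narrower: diminished.

diminished 9th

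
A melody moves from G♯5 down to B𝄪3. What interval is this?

Descending from G#5 to B##3 is the same interval as ascending B##3 to G#5.
B to G spans six letter names (B-C-D-E-F-G), plus an octave — that makes it a thirteenth of some quality.
The major thirteenth is 21 semitones; here we have 19, two semitones narrower: diminished.
(Equivalently, a compound diminished sixth: a diminished sixth plus an octave.)

diminished 13th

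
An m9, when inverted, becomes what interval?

First reduce the compound minor ninth to its simple form, a minor second.
The rule of nine gives the new number: 9 − 2 = 7, so a second becomes a seventh.
The quality also flips — minor becomes major — giving a major seventh.

M7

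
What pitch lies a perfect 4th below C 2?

The fourth takes the letter from C down to G.
Moving 5 semitones down from C2 (the size of a perfect fourth) reaches G1.

G 1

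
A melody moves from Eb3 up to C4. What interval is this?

major 6th

E to C spans six letter names (E-F-G-A-B-C): a sixth.
Counting semitones, Eb3→C4 is 9, which is the major sixth.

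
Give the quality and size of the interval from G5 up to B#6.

G to B spans three letter names (G-A-B), plus an octave, so the interval is some kind of tenth.
G5 to B#6 spans 17 semitones — one semitone wider than the major tenth (16) — giving an augmented tenth.
(Equivalently, a compound augmented third: an augmented third plus an octave.)

augmented tenth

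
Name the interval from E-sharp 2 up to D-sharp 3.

minor 7th

E to D spans seven letter names (E-F-G-A-B-C-D): a seventh.
A major seventh would be 11 semitones, but E#2 to D#3 is 10 — one semitone narrower, making it a minor seventh.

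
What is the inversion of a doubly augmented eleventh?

doubly diminished 5th

First reduce the compound doubly augmented eleventh to its simple form, a doubly augmented fourth.
Interval numbers invert to sum to nine: 4 + 5 = 9, so a fourth inverts to a fifth.
Quality inverts too: doubly augmented becomes doubly diminished. That makes the inversion a doubly diminished fifth.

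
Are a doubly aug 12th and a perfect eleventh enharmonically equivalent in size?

No

21 semitones (doubly augmented twelfth) vs 17 semitones (perfect eleventh): not equal.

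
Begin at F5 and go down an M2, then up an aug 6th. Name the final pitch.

C#6

Down a major second from F5: Eb5 (2 semitones down).
Up an augmented sixth from Eb5: C#6 (10 semitones up).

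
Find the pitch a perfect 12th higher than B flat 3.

Counting five letter names plus an octave up from B lands on F.
A perfect twelfth spans 19 semitones, so from Bb3 the target pitch is F5.

F 5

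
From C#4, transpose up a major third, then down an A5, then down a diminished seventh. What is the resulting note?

Up a major third from C#4: E#4 (4 semitones up).
An augmented fifth down from E#4 is A3.
A diminished seventh down from A3 is B#2.

B#2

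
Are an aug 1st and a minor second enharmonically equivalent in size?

An augmented unison spans 1 semitone, and a minor second also spans 1 semitone — they're enharmonic.

Yes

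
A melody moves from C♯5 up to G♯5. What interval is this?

C to G spans five letter names (C-D-E-F-G): a fifth.
C#5 to G#5 is 7 semitones, matching the perfect fifth exactly, so the quality is perfect.

perfect fifth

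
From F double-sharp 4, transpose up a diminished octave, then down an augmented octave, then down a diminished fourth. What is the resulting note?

C sharp 4

F##4 up a diminished octave → F#5 (11 semitones).
An augmented octave down from F#5 is F4.
A diminished fourth down from F4 is C#4.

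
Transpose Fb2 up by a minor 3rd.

Abb2

Counting three letter names up from F lands on A.
A minor third is 3 semitones; 3 semitones up from Fb2 gives Abb2.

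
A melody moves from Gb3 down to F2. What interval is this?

Descending from Gb3 to F2 is the same interval as ascending F2 to Gb3.
F to G spans two letter names (F-G), plus an octave: a ninth.
At 13 semitones, F2→Gb3 falls one short of a major ninth: minor.
(Equivalently, a compound minor second: a minor second plus an octave.)

minor ninth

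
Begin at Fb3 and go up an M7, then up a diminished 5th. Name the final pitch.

Bbb4

A major seventh up from Fb3 is Eb4.
A diminished fifth up from Eb4 is Bbb4.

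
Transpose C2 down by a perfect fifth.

The fifth takes the letter from C down to F.
A perfect fifth spans 7 semitones, so from C2 the target pitch is F1.

F1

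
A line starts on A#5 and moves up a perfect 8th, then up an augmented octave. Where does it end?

A##7

Up a perfect octave from A#5: A#6 (12 semitones up).
A#6 up an augmented octave → A##7 (13 semitones).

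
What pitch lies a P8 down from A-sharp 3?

A-sharp 2

An octave keeps the letter name A, an octave down from A.
Moving 12 semitones down from A#3 (the size of a perfect octave) reaches A#2.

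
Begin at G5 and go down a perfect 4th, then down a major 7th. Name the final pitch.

Eb4

G5 down a perfect fourth → D5 (5 semitones).
Down a major seventh from D5: Eb4 (11 semitones down).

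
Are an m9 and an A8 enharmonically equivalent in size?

A minor ninth spans 13 semitones, and an augmented octave also spans 13 semitones — they're enharmonic.

Yes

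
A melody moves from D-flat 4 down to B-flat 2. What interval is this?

m10

Descending from Db4 to Bb2 is the same interval as ascending Bb2 to Db4.
B to D spans three letter names (B-C-D), plus an octave, so the interval is some kind of tenth.
Bb2 to Db4 is 15 semitones, a half step short of the major tenth (16), so this is minor.
(Equivalently, a compound minor third: a minor third plus an octave.)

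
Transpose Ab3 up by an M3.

Three letter names up from A: C.
A major third spans 4 semitones, so from Ab3 the target pitch is C4.

C4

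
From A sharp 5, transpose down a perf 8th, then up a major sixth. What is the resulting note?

F double-sharp 5

A perfect octave down from A#5 is A#4.
A major sixth up from A#4 is F##5.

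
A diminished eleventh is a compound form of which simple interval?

diminished 4th

Each octave removed subtracts seven from the number: 11 − 7 = 4.
So a diminished eleventh is an octave plus a diminished fourth. The quality is unchanged.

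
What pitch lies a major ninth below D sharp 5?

Two letters down from D (plus an octave) reaches C.
A major ninth spans 14 semitones, so from D#5 the target pitch is C#4.

C sharp 4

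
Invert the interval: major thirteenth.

m3

First reduce the compound major thirteenth to its simple form, a major sixth.
Inverted interval numbers add to nine, so a sixth pairs with a third (6 + 3 = 9).
The quality also flips — major becomes minor — giving a minor third.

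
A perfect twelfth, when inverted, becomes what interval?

First reduce the compound perfect twelfth to its simple form, a perfect fifth.
Interval numbers invert to sum to nine: 5 + 4 = 9, so a fifth inverts to a fourth.
The quality also flips — perfect stays perfect — giving a perfect fourth.

perfect 4th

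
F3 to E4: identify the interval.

M7

F to E spans seven letter names (F-G-A-B-C-D-E) — that makes it a seventh of some quality.
The major seventh spans 11 semitones, and F3 to E4 is exactly 11 semitones — so this is a major seventh.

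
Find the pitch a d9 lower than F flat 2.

Two letters down from F (plus an octave) reaches E.
A diminished ninth spans 12 semitones, so from Fb2 the target pitch is E1.

E 1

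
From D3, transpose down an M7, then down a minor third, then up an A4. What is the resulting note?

F#2

A major seventh down from D3 is Eb2.
Down a minor third from Eb2: C2 (3 semitones down).
An augmented fourth up from C2 is F#2.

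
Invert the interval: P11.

First reduce the compound perfect eleventh to its simple form, a perfect fourth.
The rule of nine gives the new number: 9 − 4 = 5, so a fourth becomes a fifth.
The quality also flips — perfect stays perfect — giving a perfect fifth.

P5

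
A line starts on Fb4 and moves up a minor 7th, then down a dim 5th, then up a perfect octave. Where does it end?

A minor seventh up from Fb4 is Ebb5.
Ebb5 down a diminished fifth → Ab4 (6 semitones).
A perfect octave up from Ab4 is Ab5.

Ab5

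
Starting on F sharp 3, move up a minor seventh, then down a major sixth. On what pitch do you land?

G 3

Up a minor seventh from F#3: E4 (10 semitones up).
E4 down a major sixth → G3 (9 semitones).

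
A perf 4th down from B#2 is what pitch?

F##2

Four letter names down from B: F.
A perfect fourth spans 5 semitones, so from B#2 the target pitch is F##2.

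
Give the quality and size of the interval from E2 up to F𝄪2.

E to F spans two letter names (E-F), so the interval is some kind of second.
The major second is 2 semitones; here we have 3, one semitone wider: augmented.

augmented second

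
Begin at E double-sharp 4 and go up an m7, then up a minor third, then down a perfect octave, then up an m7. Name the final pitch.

E sharp 5

Up a minor seventh from E##4: D##5 (10 semitones up).
A minor third up from D##5 is F##5.
A perfect octave down from F##5 is F##4.
Up a minor seventh from F##4: E#5 (10 semitones up).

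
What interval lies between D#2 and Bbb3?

D to B spans six letter names (D-E-F-G-A-B), plus an octave, so the interval is some kind of thirteenth.
The major thirteenth is 21 semitones; here we have 18, three semitones narrower: doubly diminished.
(Equivalently, a compound doubly diminished sixth: a doubly diminished sixth plus an octave.)

doubly diminished thirteenth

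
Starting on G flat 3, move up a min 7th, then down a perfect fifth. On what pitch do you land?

Gb3 up a minor seventh → Fb4 (10 semitones).
Fb4 down a perfect fifth → Bbb3 (7 semitones).

B double-flat 3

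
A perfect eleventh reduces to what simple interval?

P4

Each octave removed subtracts seven from the number: 11 − 7 = 4.
So a perfect eleventh is an octave plus a perfect fourth. The quality is unchanged.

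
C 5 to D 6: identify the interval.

C to D spans two letter names (C-D), plus an octave, so the interval is some kind of ninth.
The major ninth spans 14 semitones, and C5 to D6 is exactly 14 semitones — so this is a major ninth.
(Equivalently, a compound major second: a major second plus an octave.)

major ninth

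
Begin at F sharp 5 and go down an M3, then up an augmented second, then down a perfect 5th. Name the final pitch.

A major third down from F#5 is D5.
D5 up an augmented second → E#5 (3 semitones).
E#5 down a perfect fifth → A#4 (7 semitones).

A sharp 4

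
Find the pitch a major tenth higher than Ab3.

Counting three letter names plus an octave up from A lands on C.
A major tenth is 16 semitones; 16 semitones up from Ab3 gives C5.

C5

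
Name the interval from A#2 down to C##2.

Descending from A#2 to C##2 is the same interval as ascending C##2 to A#2.
C to A spans six letter names (C-D-E-F-G-A), so the interval is some kind of sixth.
A major sixth would be 9 semitones, but C##2 to A#2 is 8 — one semitone narrower, making it a minor sixth.

minor sixth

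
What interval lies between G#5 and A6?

minor ninth

G to A spans two letter names (G-A), plus an octave, so the interval is some kind of ninth.
At 13 semitones, G#5→A6 falls one short of a major ninth: minor.
(Equivalently, a compound minor second: a minor second plus an octave.)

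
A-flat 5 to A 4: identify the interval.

diminished octave

Descending from Ab5 to A4 is the same interval as ascending A4 to Ab5.
A to A is the same letter name, plus an octave, so the interval is some kind of octave.
A4 to Ab5 spans 11 semitones — one semitone narrower than the perfect octave (12) — giving a diminished octave.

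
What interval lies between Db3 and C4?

D to C spans seven letter names (D-E-F-G-A-B-C), so the interval is some kind of seventh.
Db3 to C4 is 11 semitones, matching the major seventh exactly, so the quality is major.

major seventh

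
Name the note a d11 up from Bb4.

Counting four letter names plus an octave up from B lands on E.
A diminished eleventh is 16 semitones; 16 semitones up from Bb4 gives Ebb6.

Ebb6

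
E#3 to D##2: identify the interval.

m9

Descending from E#3 to D##2 is the same interval as ascending D##2 to E#3.
D to E spans two letter names (D-E), plus an octave, so the interval is some kind of ninth.
At 13 semitones, D##2→E#3 falls one short of a major ninth: minor.
(Equivalently, a compound minor second: a minor second plus an octave.)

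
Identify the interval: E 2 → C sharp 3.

M6

E to C spans six letter names (E-F-G-A-B-C) — that makes it a sixth of some quality.
E2 to C#3 is 9 semitones, matching the major sixth exactly, so the quality is major.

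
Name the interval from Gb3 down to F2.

Descending from Gb3 to F2 is the same interval as ascending F2 to Gb3.
F to G spans two letter names (F-G), plus an octave: a ninth.
F2 to Gb3 is 13 semitones, a half step short of the major ninth (14), so this is minor.
(Equivalently, a compound minor second: a minor second plus an octave.)

minor ninth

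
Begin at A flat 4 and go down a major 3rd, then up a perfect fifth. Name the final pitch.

Down a major third from Ab4: Fb4 (4 semitones down).
Up a perfect fifth from Fb4: Cb5 (7 semitones up).

C flat 5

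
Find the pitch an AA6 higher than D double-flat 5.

Counting six letter names up from D lands on B.
A doubly augmented sixth spans 11 semitones, so from Dbb5 the target pitch is B5.

B 5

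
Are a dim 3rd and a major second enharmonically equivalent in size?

Yes

A diminished third = 2 semitones = a major second; enharmonically equal.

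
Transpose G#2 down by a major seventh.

Counting seven letter names down from G lands on A.
Moving 11 semitones down from G#2 (the size of a major seventh) reaches A1.

A1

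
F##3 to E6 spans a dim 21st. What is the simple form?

diminished 7th

Take out 2 octaves (14 from the number): 21 − 14 = 7.
So a diminished twenty-first is 2 octaves plus a diminished seventh. The quality is unchanged.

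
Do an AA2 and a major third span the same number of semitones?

A doubly augmented second spans 4 semitones, and a major third also spans 4 semitones — they're enharmonic.

Yes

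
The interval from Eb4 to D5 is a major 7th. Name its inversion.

minor 2nd

The rule of nine gives the new number: 9 − 7 = 2, so a seventh becomes a second.
The quality also flips — major becomes minor — giving a minor second.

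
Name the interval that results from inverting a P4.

perfect 5th

The rule of nine gives the new number: 9 − 4 = 5, so a fourth becomes a fifth.
The quality also flips — perfect stays perfect — giving a perfect fifth.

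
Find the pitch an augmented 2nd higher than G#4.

A##4

Counting two letter names up from G lands on A.
An augmented second spans 3 semitones, so from G#4 the target pitch is A##4.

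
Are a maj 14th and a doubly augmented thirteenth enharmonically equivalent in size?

Both span 23 semitones: a major fourteenth and a doubly augmented thirteenth are the same chromatic distance.

Yes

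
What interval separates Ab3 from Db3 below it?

Descending from Ab3 to Db3 is the same interval as ascending Db3 to Ab3.
D to A spans five letter names (D-E-F-G-A), so the interval is some kind of fifth.
Counting semitones, Db3→Ab3 is 7, which is the perfect fifth.

perfect fifth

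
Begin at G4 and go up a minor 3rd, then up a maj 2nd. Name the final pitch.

C5

Up a minor third from G4: Bb4 (3 semitones up).
A major second up from Bb4 is C5.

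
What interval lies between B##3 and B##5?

B to B is the same letter name, plus 2 octaves — that makes it a fifteenth of some quality.
The perfect fifteenth spans 24 semitones, and B##3 to B##5 is exactly 24 semitones — so this is a perfect fifteenth.
(Equivalently, a compound perfect octave: a perfect octave plus an octave.)

perfect 15th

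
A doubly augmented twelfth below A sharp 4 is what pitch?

The twelfth's letter: A down five letter names plus an octave → D.
A doubly augmented twelfth is 21 semitones; 21 semitones down from A#4 gives Db3.

D flat 3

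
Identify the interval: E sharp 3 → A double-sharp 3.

augmented fourth

E to A spans four letter names (E-F-G-A): a fourth.
E#3 to A##3 spans 6 semitones — one semitone wider than the perfect fourth (5) — giving an augmented fourth.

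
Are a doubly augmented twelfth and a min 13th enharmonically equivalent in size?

21 semitones (doubly augmented twelfth) vs 20 semitones (minor thirteenth): not equal.

No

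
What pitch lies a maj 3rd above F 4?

Three letter names up from F: A.
Moving 4 semitones up from F4 (the size of a major third) reaches A4.

A 4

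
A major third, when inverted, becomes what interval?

Interval numbers invert to sum to nine: 3 + 6 = 9, so a third inverts to a sixth.
And major becomes minor under inversion, so we get a minor sixth.

m6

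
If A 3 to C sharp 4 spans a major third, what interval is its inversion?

m6

Inverted interval numbers add to nine, so a third pairs with a sixth (3 + 6 = 9).
And major becomes minor under inversion, so we get a minor sixth.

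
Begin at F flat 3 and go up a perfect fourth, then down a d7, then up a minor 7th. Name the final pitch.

Up a perfect fourth from Fb3: Bbb3 (5 semitones up).
A diminished seventh down from Bbb3 is C3.
A minor seventh up from C3 is Bb3.

B flat 3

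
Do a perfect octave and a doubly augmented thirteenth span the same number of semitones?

No

A perfect octave spans 12 semitones; a doubly augmented thirteenth spans 23 semitones. They differ by 11.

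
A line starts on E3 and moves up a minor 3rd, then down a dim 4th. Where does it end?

A minor third up from E3 is G3.
Down a diminished fourth from G3: D#3 (4 semitones down).

D#3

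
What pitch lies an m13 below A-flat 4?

C 3

Counting six letter names plus an octave down from A lands on C.
A minor thirteenth is 20 semitones; 20 semitones down from Ab4 gives C3.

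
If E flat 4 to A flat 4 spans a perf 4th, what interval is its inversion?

perfect fifth

The rule of nine gives the new number: 9 − 4 = 5, so a fourth becomes a fifth.
The quality also flips — perfect stays perfect — giving a perfect fifth.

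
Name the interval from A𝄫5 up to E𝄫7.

A to E spans five letter names (A-B-C-D-E), plus an octave: a twelfth.
Abb5 to Ebb7 is 19 semitones, matching the perfect twelfth exactly, so the quality is perfect.
(Equivalently, a compound perfect fifth: a perfect fifth plus an octave.)

perfect 12th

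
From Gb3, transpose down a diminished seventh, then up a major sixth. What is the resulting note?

Gb3 down a diminished seventh → A2 (9 semitones).
A major sixth up from A2 is F#3.

F#3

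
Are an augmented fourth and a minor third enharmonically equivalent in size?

No

An augmented fourth spans 6 semitones; a minor third spans 3 semitones. They differ by 3.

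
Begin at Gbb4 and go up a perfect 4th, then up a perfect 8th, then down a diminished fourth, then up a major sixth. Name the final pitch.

A perfect fourth up from Gbb4 is Cbb5.
A perfect octave up from Cbb5 is Cbb6.
Cbb6 down a diminished fourth → Gb5 (4 semitones).
A major sixth up from Gb5 is Eb6.

Eb6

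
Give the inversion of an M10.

m6

First reduce the compound major tenth to its simple form, a major third.
Inverted interval numbers add to nine, so a third pairs with a sixth (3 + 6 = 9).
And major becomes minor under inversion, so we get a minor sixth.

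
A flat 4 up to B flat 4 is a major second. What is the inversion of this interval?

Interval numbers invert to sum to nine: 2 + 7 = 9, so a second inverts to a seventh.
Quality inverts too: major becomes minor. That makes the inversion a minor seventh.

minor seventh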